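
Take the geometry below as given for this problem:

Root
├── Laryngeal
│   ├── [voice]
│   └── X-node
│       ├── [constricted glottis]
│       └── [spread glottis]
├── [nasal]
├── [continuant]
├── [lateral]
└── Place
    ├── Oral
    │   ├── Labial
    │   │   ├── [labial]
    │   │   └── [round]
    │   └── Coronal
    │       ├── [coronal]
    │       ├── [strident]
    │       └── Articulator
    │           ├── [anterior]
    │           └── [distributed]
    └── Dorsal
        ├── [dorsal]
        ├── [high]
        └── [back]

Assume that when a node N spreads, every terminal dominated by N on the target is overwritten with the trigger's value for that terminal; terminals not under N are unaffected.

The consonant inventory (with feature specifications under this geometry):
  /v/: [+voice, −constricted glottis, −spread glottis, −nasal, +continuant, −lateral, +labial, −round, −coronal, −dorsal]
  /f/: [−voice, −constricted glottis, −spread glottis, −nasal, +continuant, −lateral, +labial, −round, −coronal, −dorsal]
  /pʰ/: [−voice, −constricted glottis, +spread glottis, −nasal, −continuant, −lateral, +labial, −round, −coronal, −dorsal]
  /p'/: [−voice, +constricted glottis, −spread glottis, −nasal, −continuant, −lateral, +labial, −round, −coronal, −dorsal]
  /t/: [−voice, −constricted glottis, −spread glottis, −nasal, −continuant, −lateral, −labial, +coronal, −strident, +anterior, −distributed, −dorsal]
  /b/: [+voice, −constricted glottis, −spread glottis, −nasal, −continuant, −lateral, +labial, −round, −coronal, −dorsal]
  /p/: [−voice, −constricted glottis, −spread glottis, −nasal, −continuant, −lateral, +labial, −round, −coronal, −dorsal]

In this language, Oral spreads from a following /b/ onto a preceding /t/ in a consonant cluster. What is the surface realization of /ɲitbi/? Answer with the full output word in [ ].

[ɲipbi]

The Oral node dominates the terminals [labial], [round], [coronal], [strident], [anterior], [distributed].
After delinking /t/'s Oral and linking /b/'s, the affected terminals become [+labial], [−round], [−coronal]; [voice], [constricted glottis], [spread glottis], … (outside Oral) are retained from /t/.
This feature bundle is that of [p], so /ɲitbi/ surfaces as [ɲipbi].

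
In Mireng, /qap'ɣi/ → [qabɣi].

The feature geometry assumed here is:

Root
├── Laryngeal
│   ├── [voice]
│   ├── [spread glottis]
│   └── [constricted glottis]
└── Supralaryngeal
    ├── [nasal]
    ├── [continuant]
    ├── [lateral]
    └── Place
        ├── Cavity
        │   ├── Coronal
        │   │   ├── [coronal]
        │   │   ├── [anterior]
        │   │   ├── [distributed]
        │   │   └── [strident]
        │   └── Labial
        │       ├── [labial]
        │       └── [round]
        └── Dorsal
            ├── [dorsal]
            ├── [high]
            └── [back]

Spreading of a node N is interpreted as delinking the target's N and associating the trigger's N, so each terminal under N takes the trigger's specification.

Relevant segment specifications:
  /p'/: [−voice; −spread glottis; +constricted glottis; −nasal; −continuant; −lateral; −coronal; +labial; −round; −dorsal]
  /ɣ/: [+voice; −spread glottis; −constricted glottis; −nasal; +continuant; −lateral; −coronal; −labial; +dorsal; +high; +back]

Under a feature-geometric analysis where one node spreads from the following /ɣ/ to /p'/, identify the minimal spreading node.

Laryngeal

/p'/ and [b] differ in [voice], [constricted glottis]; every other specified feature is identical.
In this geometry the lowest node dominating all of them is Laryngeal: every daughter of Laryngeal dominates only a proper subset, so no lower node suffices.
If Laryngeal spreads, every terminal under it takes /ɣ/'s value, producing [b] as observed.
Had Root spread, [labial], [dorsal] would have taken /ɣ/'s values; they stay as in /p'/, confirming the spreading constituent is exactly Laryngeal.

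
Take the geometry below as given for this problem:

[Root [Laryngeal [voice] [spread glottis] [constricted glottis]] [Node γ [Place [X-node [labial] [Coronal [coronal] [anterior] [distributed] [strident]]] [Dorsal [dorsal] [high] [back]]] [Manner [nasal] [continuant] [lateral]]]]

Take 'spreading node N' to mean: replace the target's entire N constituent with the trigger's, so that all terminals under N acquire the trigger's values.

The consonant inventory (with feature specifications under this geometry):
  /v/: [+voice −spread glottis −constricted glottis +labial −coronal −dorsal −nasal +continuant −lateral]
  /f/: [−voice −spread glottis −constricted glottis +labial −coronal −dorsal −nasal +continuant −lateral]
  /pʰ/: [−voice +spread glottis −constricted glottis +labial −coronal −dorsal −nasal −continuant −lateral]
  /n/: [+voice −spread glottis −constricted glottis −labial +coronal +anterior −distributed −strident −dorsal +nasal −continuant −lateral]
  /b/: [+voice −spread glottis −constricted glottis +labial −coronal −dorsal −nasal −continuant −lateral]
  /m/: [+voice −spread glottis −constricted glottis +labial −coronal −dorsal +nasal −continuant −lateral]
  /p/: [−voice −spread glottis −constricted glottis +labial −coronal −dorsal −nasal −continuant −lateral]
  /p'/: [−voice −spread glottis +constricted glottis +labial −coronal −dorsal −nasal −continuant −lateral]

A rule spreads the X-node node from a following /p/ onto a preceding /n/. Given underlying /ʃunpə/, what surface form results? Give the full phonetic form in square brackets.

Terminals under X-node in this geometry: [labial], [coronal], [anterior], [distributed], [strident].
Spreading X-node from /p/ onto /n/ replaces those values with /p/'s: [+labial], [−coronal]. Features outside X-node ([voice], [spread glottis], [constricted glottis], …) stay as in /n/.
This feature bundle is that of [m], so /ʃunpə/ surfaces as [ʃumpə].

[ʃumpə]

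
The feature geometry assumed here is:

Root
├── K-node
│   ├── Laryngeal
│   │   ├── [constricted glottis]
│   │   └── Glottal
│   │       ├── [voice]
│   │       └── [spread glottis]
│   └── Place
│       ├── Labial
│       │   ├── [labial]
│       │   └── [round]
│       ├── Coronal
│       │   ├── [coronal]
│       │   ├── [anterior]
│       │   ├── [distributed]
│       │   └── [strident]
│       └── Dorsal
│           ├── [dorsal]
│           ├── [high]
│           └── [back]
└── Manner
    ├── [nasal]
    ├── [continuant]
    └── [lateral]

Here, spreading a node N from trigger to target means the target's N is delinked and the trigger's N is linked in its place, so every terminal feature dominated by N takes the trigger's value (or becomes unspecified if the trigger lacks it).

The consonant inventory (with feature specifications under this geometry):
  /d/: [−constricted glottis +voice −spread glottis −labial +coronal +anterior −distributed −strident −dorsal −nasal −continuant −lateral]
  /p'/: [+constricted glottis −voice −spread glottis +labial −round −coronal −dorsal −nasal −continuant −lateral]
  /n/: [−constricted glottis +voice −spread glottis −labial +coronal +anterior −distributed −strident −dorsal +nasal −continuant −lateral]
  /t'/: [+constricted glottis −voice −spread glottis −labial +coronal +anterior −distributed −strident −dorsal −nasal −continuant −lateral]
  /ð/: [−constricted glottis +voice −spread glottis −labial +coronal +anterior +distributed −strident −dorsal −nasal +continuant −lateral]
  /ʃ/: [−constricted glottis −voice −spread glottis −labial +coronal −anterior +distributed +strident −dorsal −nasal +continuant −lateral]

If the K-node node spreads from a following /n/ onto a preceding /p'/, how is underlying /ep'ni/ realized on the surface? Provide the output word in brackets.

K-node immediately or transitively dominates [constricted glottis], [voice], [spread glottis], [labial], [round], [coronal], [anterior], [distributed], [strident], [dorsal], [high], [back].
Spreading K-node from /n/ onto /p'/ replaces those values with /n/'s: [−constricted glottis], [+voice], [−spread glottis], [−labial], [+coronal], [+anterior], [−distributed], [−strident], [−dorsal]. Features outside K-node ([nasal], [continuant], [lateral]) stay as in /p'/.
This feature bundle is that of [d], so /ep'ni/ surfaces as [edni].

[edni]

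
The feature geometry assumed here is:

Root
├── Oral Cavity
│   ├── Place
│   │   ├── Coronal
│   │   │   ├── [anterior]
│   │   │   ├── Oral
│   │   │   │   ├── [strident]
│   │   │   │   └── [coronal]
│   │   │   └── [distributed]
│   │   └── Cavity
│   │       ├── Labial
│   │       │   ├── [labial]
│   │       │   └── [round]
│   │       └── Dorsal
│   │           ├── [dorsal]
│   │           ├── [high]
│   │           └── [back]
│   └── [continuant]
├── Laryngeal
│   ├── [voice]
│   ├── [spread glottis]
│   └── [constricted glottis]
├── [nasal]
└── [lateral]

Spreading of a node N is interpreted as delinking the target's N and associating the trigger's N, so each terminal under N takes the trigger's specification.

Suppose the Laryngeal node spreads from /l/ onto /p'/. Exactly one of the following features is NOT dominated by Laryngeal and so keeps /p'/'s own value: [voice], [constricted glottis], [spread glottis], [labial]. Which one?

Under this geometry, Laryngeal contains [voice], [spread glottis], [constricted glottis].
Spreading Laryngeal replaces [constricted glottis], [voice], [spread glottis] with the trigger's values, since each sits inside the Laryngeal constituent.
[labial] attaches under Labial, not under Laryngeal, so /p'/ retains its own value for [labial].

[labial]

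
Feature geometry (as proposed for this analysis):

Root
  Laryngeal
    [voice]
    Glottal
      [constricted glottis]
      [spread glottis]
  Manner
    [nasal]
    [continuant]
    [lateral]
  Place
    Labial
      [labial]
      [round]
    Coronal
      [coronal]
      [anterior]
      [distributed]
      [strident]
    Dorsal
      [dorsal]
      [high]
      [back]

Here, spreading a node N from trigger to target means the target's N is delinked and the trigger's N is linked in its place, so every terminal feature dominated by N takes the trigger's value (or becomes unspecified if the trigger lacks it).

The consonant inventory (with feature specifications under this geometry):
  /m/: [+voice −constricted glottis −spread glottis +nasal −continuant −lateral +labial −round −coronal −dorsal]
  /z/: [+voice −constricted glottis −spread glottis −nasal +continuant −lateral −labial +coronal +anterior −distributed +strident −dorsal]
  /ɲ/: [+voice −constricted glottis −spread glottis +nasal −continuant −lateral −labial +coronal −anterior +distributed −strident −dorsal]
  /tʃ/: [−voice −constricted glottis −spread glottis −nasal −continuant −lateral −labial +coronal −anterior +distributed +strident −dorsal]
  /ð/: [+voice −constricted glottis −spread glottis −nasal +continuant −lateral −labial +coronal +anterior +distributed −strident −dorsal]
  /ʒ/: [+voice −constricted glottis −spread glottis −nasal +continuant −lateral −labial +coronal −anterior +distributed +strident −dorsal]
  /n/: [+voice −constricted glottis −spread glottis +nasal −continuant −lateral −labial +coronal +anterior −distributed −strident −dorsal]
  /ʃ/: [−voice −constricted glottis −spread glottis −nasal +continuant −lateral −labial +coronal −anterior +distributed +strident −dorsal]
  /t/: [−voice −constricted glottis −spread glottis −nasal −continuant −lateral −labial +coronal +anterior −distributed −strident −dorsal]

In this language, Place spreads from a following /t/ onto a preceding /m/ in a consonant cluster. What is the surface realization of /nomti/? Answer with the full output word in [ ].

Terminals under Place in this geometry: [labial], [round], [coronal], [anterior], [distributed], [strident], [dorsal], [high], [back].
Spreading Place from /t/ onto /m/ replaces those values with /t/'s: [−labial], [+coronal], [+anterior], [−distributed], [−strident], [−dorsal]. Features outside Place ([voice], [constricted glottis], [spread glottis], …) stay as in /m/.
This feature bundle is that of [n], so /nomti/ surfaces as [nonti].

[nonti]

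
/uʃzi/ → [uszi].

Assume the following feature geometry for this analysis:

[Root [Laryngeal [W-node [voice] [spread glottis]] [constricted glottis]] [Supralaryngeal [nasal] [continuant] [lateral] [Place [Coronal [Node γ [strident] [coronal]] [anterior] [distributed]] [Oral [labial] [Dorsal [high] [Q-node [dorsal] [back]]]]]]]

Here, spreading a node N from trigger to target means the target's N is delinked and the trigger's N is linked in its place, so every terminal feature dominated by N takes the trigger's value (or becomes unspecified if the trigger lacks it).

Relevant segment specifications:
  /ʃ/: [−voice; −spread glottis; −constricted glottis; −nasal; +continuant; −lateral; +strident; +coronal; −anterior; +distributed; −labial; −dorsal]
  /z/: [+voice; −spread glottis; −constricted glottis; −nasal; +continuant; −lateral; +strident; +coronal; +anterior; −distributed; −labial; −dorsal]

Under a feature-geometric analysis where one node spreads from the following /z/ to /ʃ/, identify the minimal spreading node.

Feature comparison: [anterior], [distributed] differ between /ʃ/ and [s]; the remaining terminals match.
The smallest constituent containing every changed terminal is Coronal — each of its daughters lacks at least one of the affected features.
Delinking /ʃ/'s Coronal and associating /z/'s Coronal gives precisely the feature bundle of [s].
[voice] stays as in /ʃ/ although /z/ differs there, so no node dominating it spread; among the remaining candidates Coronal is the lowest that derives the output.

Coronal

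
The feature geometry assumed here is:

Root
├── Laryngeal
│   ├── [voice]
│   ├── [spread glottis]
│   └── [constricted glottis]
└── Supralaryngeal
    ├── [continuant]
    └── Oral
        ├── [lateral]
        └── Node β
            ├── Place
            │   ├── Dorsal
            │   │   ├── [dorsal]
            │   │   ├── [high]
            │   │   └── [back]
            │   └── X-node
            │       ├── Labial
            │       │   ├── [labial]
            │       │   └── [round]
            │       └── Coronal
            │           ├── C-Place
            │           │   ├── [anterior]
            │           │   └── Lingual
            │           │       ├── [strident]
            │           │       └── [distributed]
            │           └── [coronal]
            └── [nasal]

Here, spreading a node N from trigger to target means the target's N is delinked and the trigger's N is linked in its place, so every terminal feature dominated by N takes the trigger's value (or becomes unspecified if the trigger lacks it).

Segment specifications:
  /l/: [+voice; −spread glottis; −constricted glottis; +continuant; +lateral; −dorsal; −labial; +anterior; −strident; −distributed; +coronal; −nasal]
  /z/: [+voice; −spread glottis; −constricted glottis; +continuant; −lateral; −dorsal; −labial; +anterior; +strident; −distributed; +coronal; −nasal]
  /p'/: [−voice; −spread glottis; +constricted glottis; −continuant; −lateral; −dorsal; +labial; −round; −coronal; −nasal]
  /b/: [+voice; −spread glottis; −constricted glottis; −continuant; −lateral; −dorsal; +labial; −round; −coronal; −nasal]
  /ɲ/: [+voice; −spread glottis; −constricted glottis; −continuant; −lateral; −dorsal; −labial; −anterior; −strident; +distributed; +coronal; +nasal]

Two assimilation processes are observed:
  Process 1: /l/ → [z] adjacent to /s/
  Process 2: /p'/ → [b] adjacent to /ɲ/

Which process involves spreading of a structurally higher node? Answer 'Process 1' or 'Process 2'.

Process 1 alters [lateral], [strident]; the lowest common ancestor is Oral (depth 2 from Root).
In Process 2, [voice], [constricted glottis] change, so the minimal spreading node is Laryngeal at depth 1.
Laryngeal is closer to Root than Oral, so Process 2 spreads the higher node.

Process 2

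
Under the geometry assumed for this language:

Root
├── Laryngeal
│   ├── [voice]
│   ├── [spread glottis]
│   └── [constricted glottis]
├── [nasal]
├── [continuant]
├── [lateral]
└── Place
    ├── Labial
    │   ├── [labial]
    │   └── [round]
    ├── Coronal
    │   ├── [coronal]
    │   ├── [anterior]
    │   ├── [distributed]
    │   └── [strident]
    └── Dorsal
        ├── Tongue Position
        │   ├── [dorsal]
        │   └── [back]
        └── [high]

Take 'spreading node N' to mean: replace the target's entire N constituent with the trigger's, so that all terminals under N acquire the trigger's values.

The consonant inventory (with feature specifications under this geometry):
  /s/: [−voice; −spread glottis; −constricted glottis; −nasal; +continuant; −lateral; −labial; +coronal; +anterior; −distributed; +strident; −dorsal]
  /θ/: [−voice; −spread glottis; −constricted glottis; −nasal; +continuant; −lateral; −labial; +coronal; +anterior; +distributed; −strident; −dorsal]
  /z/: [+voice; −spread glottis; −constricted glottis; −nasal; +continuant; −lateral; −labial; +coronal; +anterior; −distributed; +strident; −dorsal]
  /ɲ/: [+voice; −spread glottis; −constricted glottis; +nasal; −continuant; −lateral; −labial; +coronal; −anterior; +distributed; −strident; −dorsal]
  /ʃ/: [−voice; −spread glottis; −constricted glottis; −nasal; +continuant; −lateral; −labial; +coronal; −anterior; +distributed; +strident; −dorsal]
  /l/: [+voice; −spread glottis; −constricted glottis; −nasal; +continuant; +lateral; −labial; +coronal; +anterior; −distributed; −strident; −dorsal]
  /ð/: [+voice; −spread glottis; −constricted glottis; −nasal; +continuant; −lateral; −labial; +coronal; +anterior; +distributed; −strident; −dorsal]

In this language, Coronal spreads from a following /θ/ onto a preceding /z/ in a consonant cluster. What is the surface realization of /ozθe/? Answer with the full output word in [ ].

The Coronal node dominates the terminals [coronal], [anterior], [distributed], [strident].
After delinking /z/'s Coronal and linking /θ/'s, the affected terminals become [+coronal], [+anterior], [+distributed], [−strident]; [voice], [spread glottis], [constricted glottis], … (outside Coronal) are retained from /z/.
The resulting bundle matches /ð/ in the inventory; substituting it for /z/ gives [oðθe].

[oðθe]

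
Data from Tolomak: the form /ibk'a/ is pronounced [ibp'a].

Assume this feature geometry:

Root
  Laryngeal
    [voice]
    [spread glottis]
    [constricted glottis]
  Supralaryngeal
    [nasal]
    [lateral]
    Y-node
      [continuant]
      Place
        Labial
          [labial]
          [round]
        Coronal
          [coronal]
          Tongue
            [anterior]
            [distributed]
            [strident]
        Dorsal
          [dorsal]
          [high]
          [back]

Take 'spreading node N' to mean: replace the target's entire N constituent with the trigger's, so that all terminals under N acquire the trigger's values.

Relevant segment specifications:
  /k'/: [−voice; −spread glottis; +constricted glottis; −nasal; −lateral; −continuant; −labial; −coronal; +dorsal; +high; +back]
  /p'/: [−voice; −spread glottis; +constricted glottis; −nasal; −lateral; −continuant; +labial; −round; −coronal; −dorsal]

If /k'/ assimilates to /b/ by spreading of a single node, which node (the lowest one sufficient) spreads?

Place

Comparing /k'/ with its surface form [p'], the features that change are [labial], [round], [dorsal], [high], [back].
These terminals are all dominated by Place, and no proper subconstituent of Place covers them all; Place is their lowest common ancestor.
Spreading Place from /b/ overwrites each of those terminals with /b/'s values, yielding exactly [p'].
[constricted glottis], [voice] stay as in /k'/ although /b/ differs there, so no node dominating them spread; among the remaining candidates Place is the lowest that derives the output.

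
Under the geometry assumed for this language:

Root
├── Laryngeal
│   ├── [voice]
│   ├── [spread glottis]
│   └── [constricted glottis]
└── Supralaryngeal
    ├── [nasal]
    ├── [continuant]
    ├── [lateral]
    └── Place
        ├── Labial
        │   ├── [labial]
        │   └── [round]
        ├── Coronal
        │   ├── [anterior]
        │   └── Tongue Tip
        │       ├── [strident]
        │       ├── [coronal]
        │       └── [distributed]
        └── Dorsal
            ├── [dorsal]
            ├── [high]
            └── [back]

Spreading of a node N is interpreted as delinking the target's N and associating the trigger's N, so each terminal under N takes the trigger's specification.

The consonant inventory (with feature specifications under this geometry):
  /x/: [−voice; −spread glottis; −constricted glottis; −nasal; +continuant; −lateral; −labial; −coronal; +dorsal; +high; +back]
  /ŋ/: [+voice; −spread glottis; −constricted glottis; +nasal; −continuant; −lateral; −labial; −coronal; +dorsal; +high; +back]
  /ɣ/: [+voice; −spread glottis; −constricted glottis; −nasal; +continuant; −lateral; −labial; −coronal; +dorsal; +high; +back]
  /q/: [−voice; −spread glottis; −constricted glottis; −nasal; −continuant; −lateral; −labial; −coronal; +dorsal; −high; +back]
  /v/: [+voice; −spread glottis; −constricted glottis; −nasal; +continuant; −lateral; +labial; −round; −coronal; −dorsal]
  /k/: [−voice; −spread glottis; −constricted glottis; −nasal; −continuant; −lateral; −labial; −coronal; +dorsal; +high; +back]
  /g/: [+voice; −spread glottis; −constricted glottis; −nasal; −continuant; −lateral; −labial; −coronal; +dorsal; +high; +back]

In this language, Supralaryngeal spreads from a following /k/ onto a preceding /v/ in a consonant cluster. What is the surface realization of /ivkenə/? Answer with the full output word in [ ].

The Supralaryngeal node dominates the terminals [nasal], [continuant], [lateral], [labial], [round], [anterior], [strident], [coronal], [distributed], [dorsal], [high], [back].
After delinking /v/'s Supralaryngeal and linking /k/'s, the affected terminals become [−nasal], [−continuant], [−lateral], [−labial], [−coronal], [+dorsal], [+high], [+back]; [voice], [spread glottis], [constricted glottis] (outside Supralaryngeal) are retained from /v/.
This feature bundle is that of [g], so /ivkenə/ surfaces as [igkenə].

[igkenə]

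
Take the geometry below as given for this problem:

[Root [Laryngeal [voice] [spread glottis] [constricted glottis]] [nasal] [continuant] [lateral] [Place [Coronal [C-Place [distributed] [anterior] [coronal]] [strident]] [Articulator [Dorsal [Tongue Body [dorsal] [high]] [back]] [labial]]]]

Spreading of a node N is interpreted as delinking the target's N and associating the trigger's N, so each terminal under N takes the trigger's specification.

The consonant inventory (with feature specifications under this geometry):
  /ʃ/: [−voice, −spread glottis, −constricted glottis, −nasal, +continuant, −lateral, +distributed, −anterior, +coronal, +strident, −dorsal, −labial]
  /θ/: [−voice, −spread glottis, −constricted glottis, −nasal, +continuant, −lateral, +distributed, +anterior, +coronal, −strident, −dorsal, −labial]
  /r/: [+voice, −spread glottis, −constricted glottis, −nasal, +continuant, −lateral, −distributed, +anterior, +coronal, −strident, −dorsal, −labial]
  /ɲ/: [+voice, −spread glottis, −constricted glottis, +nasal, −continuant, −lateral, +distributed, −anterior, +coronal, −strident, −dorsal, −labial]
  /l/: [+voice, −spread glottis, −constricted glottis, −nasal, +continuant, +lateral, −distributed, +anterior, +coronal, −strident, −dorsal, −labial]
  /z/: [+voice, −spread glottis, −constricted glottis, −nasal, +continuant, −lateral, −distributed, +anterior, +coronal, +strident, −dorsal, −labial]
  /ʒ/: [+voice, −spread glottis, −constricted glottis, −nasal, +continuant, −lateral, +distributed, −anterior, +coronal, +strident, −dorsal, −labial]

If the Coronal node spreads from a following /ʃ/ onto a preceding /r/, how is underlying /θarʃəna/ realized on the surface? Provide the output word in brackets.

The Coronal node dominates the terminals [distributed], [anterior], [coronal], [strident].
Spreading Coronal from /ʃ/ onto /r/ replaces those values with /ʃ/'s: [+distributed], [−anterior], [+coronal], [+strident]. Features outside Coronal ([voice], [spread glottis], [constricted glottis], …) stay as in /r/.
Among the inventory, only /ʒ/ has exactly this specification, giving the surface form [θaʒʃəna].

[θaʒʃəna]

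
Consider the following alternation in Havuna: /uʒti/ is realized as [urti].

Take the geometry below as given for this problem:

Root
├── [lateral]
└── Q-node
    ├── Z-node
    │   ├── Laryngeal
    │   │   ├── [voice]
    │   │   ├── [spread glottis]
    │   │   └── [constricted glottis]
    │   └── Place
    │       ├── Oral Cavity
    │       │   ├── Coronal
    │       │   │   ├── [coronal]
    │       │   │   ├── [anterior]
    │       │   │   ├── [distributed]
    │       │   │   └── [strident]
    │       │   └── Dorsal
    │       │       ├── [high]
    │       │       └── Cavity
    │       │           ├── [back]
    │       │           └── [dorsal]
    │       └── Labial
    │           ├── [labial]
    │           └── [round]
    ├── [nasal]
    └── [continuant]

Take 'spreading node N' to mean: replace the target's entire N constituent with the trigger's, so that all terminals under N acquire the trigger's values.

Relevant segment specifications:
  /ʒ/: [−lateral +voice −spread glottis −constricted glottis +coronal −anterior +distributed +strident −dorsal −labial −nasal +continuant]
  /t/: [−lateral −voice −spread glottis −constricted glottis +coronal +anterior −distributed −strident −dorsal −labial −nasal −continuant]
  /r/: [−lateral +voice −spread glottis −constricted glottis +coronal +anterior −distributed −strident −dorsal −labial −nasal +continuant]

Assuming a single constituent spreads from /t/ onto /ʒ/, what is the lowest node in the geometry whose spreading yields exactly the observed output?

Coronal

The alternation /ʒ/ → [r] changes [anterior], [distributed], [strident] and nothing else.
Tracing each changed feature up the tree, the paths first meet at Coronal; any lower node misses at least one of them.
If Coronal spreads, every terminal under it takes /t/'s value, producing [r] as observed.
Features on which the two segments disagree outside Coronal, such as [continuant], [voice], are unchanged — nothing dominating them spread, and Coronal is the minimal sufficient constituent.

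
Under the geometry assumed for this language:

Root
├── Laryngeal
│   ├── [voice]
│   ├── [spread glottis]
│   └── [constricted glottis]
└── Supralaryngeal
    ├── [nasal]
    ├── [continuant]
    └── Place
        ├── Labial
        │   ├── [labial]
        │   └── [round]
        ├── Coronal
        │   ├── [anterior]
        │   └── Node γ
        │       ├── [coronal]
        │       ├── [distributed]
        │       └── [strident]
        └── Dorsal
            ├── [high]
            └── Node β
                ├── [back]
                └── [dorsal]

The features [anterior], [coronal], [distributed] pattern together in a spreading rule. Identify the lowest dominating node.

Coronal

[anterior] is immediately dominated by Coronal.
[coronal] is immediately dominated by Node γ.
[distributed] is immediately dominated by Node γ.
Coronal is the lowest common ancestor — every listed feature sits under it, and no single subconstituent of Coronal covers them all.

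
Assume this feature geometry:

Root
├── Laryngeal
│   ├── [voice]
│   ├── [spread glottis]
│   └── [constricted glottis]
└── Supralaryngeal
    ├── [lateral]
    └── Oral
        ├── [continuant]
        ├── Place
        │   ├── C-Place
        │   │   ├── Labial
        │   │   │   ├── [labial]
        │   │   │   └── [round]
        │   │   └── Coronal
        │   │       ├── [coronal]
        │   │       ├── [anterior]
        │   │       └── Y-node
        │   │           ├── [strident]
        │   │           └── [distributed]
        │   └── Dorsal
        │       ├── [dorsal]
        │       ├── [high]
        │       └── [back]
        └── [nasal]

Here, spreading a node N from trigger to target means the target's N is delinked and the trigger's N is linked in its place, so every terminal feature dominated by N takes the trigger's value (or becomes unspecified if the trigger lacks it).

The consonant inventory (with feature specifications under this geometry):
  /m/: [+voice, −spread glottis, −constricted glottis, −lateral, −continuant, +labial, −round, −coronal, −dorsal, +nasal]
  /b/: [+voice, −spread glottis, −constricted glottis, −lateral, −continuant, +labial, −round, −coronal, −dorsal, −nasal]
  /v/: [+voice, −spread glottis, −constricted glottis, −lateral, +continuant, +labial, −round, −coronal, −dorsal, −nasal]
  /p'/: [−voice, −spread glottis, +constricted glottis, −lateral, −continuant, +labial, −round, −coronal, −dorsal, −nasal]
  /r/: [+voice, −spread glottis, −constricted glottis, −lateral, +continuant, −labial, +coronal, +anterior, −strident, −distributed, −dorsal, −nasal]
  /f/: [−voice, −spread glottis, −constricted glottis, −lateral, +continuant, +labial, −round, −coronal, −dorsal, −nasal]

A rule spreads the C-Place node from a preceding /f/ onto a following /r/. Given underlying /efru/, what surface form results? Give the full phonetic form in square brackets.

[efvu]

Terminals under C-Place in this geometry: [labial], [round], [coronal], [anterior], [strident], [distributed].
After delinking /r/'s C-Place and linking /f/'s, the affected terminals become [+labial], [−round], [−coronal]; [voice], [spread glottis], [constricted glottis], … (outside C-Place) are retained from /r/.
This feature bundle is that of [v], so /efru/ surfaces as [efvu].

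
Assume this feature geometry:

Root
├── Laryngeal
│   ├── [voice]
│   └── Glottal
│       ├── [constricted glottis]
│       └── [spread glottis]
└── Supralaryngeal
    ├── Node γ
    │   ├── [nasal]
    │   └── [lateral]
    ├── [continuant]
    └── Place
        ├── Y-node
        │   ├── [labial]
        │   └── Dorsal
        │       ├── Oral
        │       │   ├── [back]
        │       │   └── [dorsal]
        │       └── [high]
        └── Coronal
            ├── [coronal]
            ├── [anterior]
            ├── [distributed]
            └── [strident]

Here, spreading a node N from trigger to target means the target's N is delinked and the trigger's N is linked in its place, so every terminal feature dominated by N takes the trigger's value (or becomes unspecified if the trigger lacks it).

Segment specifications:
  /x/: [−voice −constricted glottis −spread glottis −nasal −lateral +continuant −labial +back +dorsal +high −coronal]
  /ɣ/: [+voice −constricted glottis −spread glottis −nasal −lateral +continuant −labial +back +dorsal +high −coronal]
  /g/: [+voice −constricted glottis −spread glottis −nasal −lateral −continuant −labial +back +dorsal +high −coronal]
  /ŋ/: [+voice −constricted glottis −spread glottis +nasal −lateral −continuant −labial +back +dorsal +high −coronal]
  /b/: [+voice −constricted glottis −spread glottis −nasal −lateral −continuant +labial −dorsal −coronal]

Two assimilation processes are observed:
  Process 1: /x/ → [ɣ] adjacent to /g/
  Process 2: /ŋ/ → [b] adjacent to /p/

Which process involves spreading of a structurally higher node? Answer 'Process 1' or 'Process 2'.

Process 2

Process 1: the feature that changes is [voice]; the minimal node is [voice] (depth 2).
Process 2 alters [nasal], [labial], [dorsal], [high], [back]; the lowest common ancestor is Supralaryngeal (depth 1 from Root).
Depth 1 < depth 2; Process 2 involves the structurally higher constituent Supralaryngeal.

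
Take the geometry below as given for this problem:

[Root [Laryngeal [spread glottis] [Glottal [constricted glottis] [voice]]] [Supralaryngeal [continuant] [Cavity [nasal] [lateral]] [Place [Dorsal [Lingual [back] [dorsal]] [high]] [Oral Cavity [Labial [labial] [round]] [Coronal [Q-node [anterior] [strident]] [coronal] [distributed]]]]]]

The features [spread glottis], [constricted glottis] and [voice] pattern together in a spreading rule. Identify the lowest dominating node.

[spread glottis]: Root ▹ Laryngeal ▹ [spread glottis].
[constricted glottis] lies under Glottal (below Laryngeal).
[voice]: Root ▹ Laryngeal ▹ Glottal ▹ [voice].
Laryngeal is the lowest common ancestor — every listed feature sits under it, and no single subconstituent of Laryngeal covers them all.

Laryngeal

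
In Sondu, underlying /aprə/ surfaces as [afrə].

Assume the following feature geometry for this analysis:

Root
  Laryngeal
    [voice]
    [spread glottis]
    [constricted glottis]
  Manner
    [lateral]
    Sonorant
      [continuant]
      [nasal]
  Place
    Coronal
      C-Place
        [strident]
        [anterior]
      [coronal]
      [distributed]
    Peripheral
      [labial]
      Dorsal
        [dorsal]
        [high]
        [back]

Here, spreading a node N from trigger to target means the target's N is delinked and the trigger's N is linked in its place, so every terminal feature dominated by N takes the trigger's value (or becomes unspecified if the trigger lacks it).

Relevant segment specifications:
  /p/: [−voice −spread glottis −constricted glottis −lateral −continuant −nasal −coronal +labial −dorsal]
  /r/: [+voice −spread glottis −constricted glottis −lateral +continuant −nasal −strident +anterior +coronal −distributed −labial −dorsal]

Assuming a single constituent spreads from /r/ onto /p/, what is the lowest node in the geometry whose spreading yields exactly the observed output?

The alternation /p/ → [f] changes [continuant] and nothing else.
Since just one terminal is affected and it takes /r/'s value, spreading the terminal [continuant] alone is sufficient and minimal.
[voice], [labial] stay as in /p/ although /r/ differs there, so no node dominating them spread; among the remaining candidates [continuant] is the lowest that derives the output.

[continuant]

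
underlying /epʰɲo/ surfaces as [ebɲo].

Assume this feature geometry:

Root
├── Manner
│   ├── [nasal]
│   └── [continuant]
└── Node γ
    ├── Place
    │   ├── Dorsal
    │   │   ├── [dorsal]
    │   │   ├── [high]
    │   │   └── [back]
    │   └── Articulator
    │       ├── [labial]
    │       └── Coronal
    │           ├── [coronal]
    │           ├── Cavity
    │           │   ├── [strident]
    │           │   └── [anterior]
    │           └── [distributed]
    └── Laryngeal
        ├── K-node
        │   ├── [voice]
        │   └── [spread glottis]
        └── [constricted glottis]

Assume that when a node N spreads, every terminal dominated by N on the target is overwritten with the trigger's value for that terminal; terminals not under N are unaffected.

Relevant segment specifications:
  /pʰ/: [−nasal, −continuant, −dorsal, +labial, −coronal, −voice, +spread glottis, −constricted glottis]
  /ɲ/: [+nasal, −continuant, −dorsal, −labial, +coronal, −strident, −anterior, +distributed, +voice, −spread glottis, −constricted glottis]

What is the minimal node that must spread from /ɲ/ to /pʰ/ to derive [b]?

Comparing /pʰ/ with its surface form [b], the features that change are [voice], [spread glottis].
These terminals are all dominated by K-node, and no proper subconstituent of K-node covers them all; K-node is their lowest common ancestor.
If K-node spreads, every terminal under it takes /ɲ/'s value, producing [b] as observed.
[labial], [nasal] stay as in /pʰ/ although /ɲ/ differs there, so no node dominating them spread; among the remaining candidates K-node is the lowest that derives the output.

K-node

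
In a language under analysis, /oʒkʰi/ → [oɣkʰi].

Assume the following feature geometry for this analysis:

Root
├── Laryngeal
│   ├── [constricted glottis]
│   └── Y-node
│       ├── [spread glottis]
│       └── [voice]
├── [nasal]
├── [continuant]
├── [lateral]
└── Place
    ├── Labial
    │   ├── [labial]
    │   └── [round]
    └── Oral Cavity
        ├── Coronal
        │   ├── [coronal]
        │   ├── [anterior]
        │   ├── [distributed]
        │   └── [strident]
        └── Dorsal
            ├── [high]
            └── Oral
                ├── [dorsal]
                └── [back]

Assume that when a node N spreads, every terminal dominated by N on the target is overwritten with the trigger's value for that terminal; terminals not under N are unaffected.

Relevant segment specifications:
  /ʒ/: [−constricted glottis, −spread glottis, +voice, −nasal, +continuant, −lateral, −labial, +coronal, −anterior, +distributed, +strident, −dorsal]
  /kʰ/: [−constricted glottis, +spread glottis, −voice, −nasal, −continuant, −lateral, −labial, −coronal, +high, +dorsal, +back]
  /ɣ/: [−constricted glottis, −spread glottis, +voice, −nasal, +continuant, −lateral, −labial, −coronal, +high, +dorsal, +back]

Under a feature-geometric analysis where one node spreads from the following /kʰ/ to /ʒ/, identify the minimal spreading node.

Oral Cavity

The alternation /ʒ/ → [ɣ] changes [coronal], [anterior], [distributed], [strident], [dorsal], [high], [back] and nothing else.
Tracing each changed feature up the tree, the paths first meet at Oral Cavity; any lower node misses at least one of them.
Delinking /ʒ/'s Oral Cavity and associating /kʰ/'s Oral Cavity gives precisely the feature bundle of [ɣ].
Features on which the two segments disagree outside Oral Cavity, such as [voice], [continuant], are unchanged — nothing dominating them spread, and Oral Cavity is the minimal sufficient constituent.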